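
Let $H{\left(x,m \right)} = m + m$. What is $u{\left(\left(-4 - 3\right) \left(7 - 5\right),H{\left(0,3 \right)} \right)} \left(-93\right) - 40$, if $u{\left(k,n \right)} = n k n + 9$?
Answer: $45995$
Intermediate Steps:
$H{\left(x,m \right)} = 2 m$
$u{\left(k,n \right)} = 9 + k n^{2}$ ($u{\left(k,n \right)} = k n n + 9 = k n^{2} + 9 = 9 + k n^{2}$)
$u{\left(\left(-4 - 3\right) \left(7 - 5\right),H{\left(0,3 \right)} \right)} \left(-93\right) - 40 = \left(9 + \left(-4 - 3\right) \left(7 - 5\right) \left(2 \cdot 3\right)^{2}\right) \left(-93\right) - 40 = \left(9 + \left(-7\right) 2 \cdot 6^{2}\right) \left(-93\right) - 40 = \left(9 - 504\right) \left(-93\right) - 40 = \left(-495\right) \left(-93\right) - 40 = 46035 - 40 = 45995$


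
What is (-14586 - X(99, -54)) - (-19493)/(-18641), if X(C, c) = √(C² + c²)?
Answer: -271917119/18641 - 9*√157 ≈ -14700.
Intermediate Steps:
(-14586 - X(99, -54)) - (-19493)/(-18641) = (-14586 - √(99² + (-54)²)) - (-19493)/(-18641) = (-14586 - √(9801 + 2916)) - (-19493)*(-1)/18641 = (-14586 - √12717) - 1*19493/18641 = (-14586 - 9*√157) - 19493/18641 = -271917119/18641 - 9*√157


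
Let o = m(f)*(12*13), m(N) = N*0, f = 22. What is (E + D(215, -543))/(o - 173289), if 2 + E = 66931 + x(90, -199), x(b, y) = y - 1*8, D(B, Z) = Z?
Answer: -66179/173289 ≈ -0.38190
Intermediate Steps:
x(b, y) = -8 + y (x(b, y) = y - 8 = -8 + y)
m(N) = 0
o = 0 (o = 0*(12*13) = 0*156 = 0)
E = 66722 (E = -2 + (66931 + (-8 - 199)) = -2 + (66931 - 207) = -2 + 66724 = 66722)
(E + D(215, -543))/(o - 173289) = (66722 - 543)/(0 - 173289) = 66179/(-173289) = 66179*(-1/173289) = -66179/173289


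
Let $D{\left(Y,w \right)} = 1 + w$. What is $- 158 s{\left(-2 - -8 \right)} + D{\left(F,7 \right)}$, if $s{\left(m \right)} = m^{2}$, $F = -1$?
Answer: $-5680$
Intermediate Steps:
$- 158 s{\left(-2 - -8 \right)} + D{\left(F,7 \right)} = - 158 \left(-2 - -8\right)^{2} + \left(1 + 7\right) = - 158 \left(-2 + 8\right)^{2} + 8 = - 158 \cdot 6^{2} + 8 = \left(-158\right) 36 + 8 = -5688 + 8 = -5680$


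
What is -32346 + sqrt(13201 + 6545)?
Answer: -32346 + 3*sqrt(2194) ≈ -32205.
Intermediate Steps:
-32346 + sqrt(13201 + 6545) = -32346 + sqrt(19746) = -32346 + 3*sqrt(2194)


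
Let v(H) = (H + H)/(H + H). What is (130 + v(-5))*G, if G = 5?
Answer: 655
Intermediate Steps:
v(H) = 1 (v(H) = (2*H)/((2*H)) = (2*H)*(1/(2*H)) = 1)
(130 + v(-5))*G = (130 + 1)*5 = 131*5 = 655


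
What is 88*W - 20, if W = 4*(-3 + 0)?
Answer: -1076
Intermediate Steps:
W = -12 (W = 4*(-3) = -12)
88*W - 20 = 88*(-12) - 20 = -1056 - 20 = -1076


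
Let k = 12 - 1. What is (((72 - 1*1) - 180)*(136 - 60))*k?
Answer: -91124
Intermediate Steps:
k = 11
(((72 - 1*1) - 180)*(136 - 60))*k = (((72 - 1*1) - 180)*(136 - 60))*11 = (((72 - 1) - 180)*76)*11 = ((71 - 180)*76)*11 = -109*76*11 = -8284*11 = -91124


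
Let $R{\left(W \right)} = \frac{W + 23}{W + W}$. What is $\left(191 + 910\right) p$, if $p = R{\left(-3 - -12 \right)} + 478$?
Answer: $\frac{1584706}{3} \approx 5.2824 \cdot 10^{5}$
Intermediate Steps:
$R{\left(W \right)} = \frac{23 + W}{2 W}$
$p = \frac{4318}{9}$ ($p = \frac{23 - -9}{2 \left(-3 - -12\right)} + 478 = \frac{23 + \left(-3 + 12\right)}{2 \left(-3 + 12\right)} + 478 = \frac{23 + 9}{2 \cdot 9} + 478 = \frac{1}{2} \cdot \frac{1}{9} \cdot 32 + 478 = \frac{16}{9} + 478 = \frac{4318}{9} \approx 479.78$)
$\left(191 + 910\right) p = \left(191 + 910\right) \frac{4318}{9} = 1101 \cdot \frac{4318}{9} = \frac{1584706}{3}$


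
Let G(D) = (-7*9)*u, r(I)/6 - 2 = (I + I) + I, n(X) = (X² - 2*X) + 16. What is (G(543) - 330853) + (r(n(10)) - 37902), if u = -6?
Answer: -366637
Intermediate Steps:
n(X) = 16 + X² - 2*X
r(I) = 12 + 18*I (r(I) = 12 + 6*((I + I) + I) = 12 + 6*(2*I + I) = 12 + 6*(3*I) = 12 + 18*I)
G(D) = 378 (G(D) = -7*9*(-6) = -63*(-6) = 378)
(G(543) - 330853) + (r(n(10)) - 37902) = (378 - 330853) + ((12 + 18*(16 + 10² - 2*10)) - 37902) = -330475 + ((12 + 18*(16 + 100 - 20)) - 37902) = -330475 + ((12 + 18*96) - 37902) = -330475 + ((12 + 1728) - 37902) = -330475 + (1740 - 37902) = -330475 - 36162 = -366637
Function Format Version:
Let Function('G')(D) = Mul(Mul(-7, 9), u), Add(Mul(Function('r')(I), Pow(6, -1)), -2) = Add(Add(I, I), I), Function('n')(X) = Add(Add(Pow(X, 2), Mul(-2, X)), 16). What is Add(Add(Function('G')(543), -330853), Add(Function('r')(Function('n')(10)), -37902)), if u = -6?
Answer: -366637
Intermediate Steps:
Function('n')(X) = Add(16, Pow(X, 2), Mul(-2, X))
Function('r')(I) = Add(12, Mul(18, I)) (Function('r')(I) = Add(12, Mul(6, Add(Add(I, I), I))) = Add(12, Mul(6, Add(Mul(2, I), I))) = Add(12, Mul(6, Mul(3, I))) = Add(12, Mul(18, I)))
Function('G')(D) = 378 (Function('G')(D) = Mul(Mul(-7, 9), -6) = Mul(-63, -6) = 378)
Add(Add(Function('G')(543), -330853), Add(Function('r')(Function('n')(10)), -37902)) = Add(Add(378, -330853), Add(Add(12, Mul(18, Add(16, Pow(10, 2), Mul(-2, 10)))), -37902)) = Add(-330475, Add(Add(12, Mul(18, Add(16, 100, -20))), -37902)) = Add(-330475, Add(Add(12, Mul(18, 96)), -37902)) = Add(-330475, Add(Add(12, 1728), -37902)) = Add(-330475, Add(1740, -37902)) = Add(-330475, -36162) = -366637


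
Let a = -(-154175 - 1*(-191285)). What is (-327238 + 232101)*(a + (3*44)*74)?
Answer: 2601235854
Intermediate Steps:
a = -37110 (a = -(-154175 + 191285) = -1*37110 = -37110)
(-327238 + 232101)*(a + (3*44)*74) = (-327238 + 232101)*(-37110 + (3*44)*74) = -95137*(-37110 + 132*74) = -95137*(-37110 + 9768) = -95137*(-27342) = 2601235854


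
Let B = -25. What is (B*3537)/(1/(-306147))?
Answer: 27071048475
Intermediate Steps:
(B*3537)/(1/(-306147)) = (-25*3537)/(1/(-306147)) = -88425/(-1/306147) = -88425*(-306147) = 27071048475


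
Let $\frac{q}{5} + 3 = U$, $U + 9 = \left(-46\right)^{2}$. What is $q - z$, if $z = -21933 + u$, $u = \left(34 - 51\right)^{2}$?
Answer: $32164$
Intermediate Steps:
$U = 2107$ ($U = -9 + \left(-46\right)^{2} = -9 + 2116 = 2107$)
$q = 10520$ ($q = -15 + 5 \cdot 2107 = -15 + 10535 = 10520$)
$u = 289$ ($u = \left(-17\right)^{2} = 289$)
$z = -21644$ ($z = -21933 + 289 = -21644$)
$q - z = 10520 - -21644 = 10520 + 21644 = 32164$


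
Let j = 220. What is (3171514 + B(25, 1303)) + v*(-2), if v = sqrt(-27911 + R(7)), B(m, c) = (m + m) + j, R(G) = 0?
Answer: 3171784 - 2*I*sqrt(27911) ≈ 3.1718e+6 - 334.13*I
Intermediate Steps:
B(m, c) = 220 + 2*m (B(m, c) = (m + m) + 220 = 2*m + 220 = 220 + 2*m)
v = I*sqrt(27911) (v = sqrt(-27911 + 0) = sqrt(-27911) = I*sqrt(27911) ≈ 167.07*I)
(3171514 + B(25, 1303)) + v*(-2) = (3171514 + (220 + 2*25)) + (I*sqrt(27911))*(-2) = (3171514 + (220 + 50)) - 2*I*sqrt(27911) = (3171514 + 270) - 2*I*sqrt(27911) = 3171784 - 2*I*sqrt(27911)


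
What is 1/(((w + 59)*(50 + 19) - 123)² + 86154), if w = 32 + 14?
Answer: 1/50809038 ≈ 1.9682e-8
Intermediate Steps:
w = 46
1/(((w + 59)*(50 + 19) - 123)² + 86154) = 1/(((46 + 59)*(50 + 19) - 123)² + 86154) = 1/((105*69 - 123)² + 86154) = 1/((7245 - 123)² + 86154) = 1/(7122² + 86154) = 1/(50722884 + 86154) = 1/50809038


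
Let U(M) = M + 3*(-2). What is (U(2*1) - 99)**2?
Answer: 10609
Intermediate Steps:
U(M) = -6 + M (U(M) = M - 6 = -6 + M)
(U(2*1) - 99)**2 = ((-6 + 2*1) - 99)**2 = ((-6 + 2) - 99)**2 = (-4 - 99)**2 = (-103)**2 = 10609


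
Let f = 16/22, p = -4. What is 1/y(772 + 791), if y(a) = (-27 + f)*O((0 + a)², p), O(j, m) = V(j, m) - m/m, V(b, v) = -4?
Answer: 11/1445 ≈ 0.0076125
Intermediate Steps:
f = 8/11 (f = 16*(1/22) = 8/11 ≈ 0.72727)
O(j, m) = -5 (O(j, m) = -4 - m/m = -4 - 1*1 = -4 - 1 = -5)
y(a) = 1445/11 (y(a) = (-27 + 8/11)*(-5) = -289/11*(-5) = 1445/11)
1/y(772 + 791) = 1/(1445/11) = 11/1445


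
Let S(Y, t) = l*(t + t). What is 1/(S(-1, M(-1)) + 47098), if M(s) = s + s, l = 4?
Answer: 1/47082 ≈ 2.1240e-5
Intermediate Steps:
M(s) = 2*s
S(Y, t) = 8*t (S(Y, t) = 4*(t + t) = 4*(2*t) = 8*t)
1/(S(-1, M(-1)) + 47098) = 1/(8*(2*(-1)) + 47098) = 1/(8*(-2) + 47098) = 1/(-16 + 47098) = 1/47082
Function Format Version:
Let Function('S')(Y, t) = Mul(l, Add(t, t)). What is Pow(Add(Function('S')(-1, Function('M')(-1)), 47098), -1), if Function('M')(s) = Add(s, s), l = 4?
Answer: Rational(1, 47082) ≈ 2.1240e-5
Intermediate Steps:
Function('M')(s) = Mul(2, s)
Function('S')(Y, t) = Mul(8, t) (Function('S')(Y, t) = Mul(4, Add(t, t)) = Mul(4, Mul(2, t)) = Mul(8, t))
Pow(Add(Function('S')(-1, Function('M')(-1)), 47098), -1) = Pow(Add(Mul(8, Mul(2, -1)), 47098), -1) = Pow(Add(Mul(8, -2), 47098), -1) = Pow(Add(-16, 47098), -1) = Pow(47082, -1) = Rational(1, 47082)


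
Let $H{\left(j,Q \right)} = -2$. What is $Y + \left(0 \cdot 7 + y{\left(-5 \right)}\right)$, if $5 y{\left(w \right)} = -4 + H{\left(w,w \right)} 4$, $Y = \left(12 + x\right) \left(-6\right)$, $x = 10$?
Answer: $- \frac{672}{5} \approx -134.4$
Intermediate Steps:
$Y = -132$ ($Y = \left(12 + 10\right) \left(-6\right) = 22 \left(-6\right) = -132$)
$y{\left(w \right)} = - \frac{12}{5}$ ($y{\left(w \right)} = \frac{-4 - 8}{5} = \frac{1}{5} \left(-12\right) = - \frac{12}{5}$)
$Y + \left(0 \cdot 7 + y{\left(-5 \right)}\right) = -132 + \left(0 \cdot 7 - \frac{12}{5}\right) = -132 + \left(0 - \frac{12}{5}\right) = -132 - \frac{12}{5} = - \frac{672}{5}$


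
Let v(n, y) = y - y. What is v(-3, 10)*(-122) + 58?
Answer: 58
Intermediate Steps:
v(n, y) = 0
v(-3, 10)*(-122) + 58 = 0*(-122) + 58 = 0 + 58 = 58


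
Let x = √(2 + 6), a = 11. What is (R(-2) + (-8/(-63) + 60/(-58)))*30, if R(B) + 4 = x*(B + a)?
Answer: -89660/609 + 540*√2 ≈ 616.45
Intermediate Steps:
x = 2*√2 (x = √8 = 2*√2 ≈ 2.8284)
R(B) = -4 + 2*√2*(11 + B) (R(B) = -4 + (2*√2)*(B + 11) = -4 + (2*√2)*(11 + B) = -4 + 2*√2*(11 + B))
(R(-2) + (-8/(-63) + 60/(-58)))*30 = ((-4 + 22*√2 + 2*(-2)*√2) + (-8/(-63) + 60/(-58)))*30 = ((-4 + 22*√2 - 4*√2) + (-8*(-1/63) + 60*(-1/58)))*30 = ((-4 + 18*√2) + (8/63 - 30/29))*30 = ((-4 + 18*√2) - 1658/1827)*30 = (-8966/1827 + 18*√2)*30 = -89660/609 + 540*√2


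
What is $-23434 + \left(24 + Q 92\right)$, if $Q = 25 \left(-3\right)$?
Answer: $-30310$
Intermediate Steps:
$Q = -75$
$-23434 + \left(24 + Q 92\right) = -23434 + \left(24 - 6900\right) = -23434 - 6876 = -30310$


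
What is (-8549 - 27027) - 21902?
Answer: -57478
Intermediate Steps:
(-8549 - 27027) - 21902 = -35576 - 21902 = -57478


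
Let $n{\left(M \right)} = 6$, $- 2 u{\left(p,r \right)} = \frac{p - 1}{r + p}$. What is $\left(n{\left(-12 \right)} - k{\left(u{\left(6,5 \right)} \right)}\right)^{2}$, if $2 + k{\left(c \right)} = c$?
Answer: $\frac{32761}{484} \approx 67.688$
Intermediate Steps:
$u{\left(p,r \right)} = - \frac{-1 + p}{2 \left(p + r\right)}$ ($u{\left(p,r \right)} = - \frac{\left(p - 1\right) \frac{1}{r + p}}{2} = - \frac{\left(-1 + p\right) \frac{1}{p + r}}{2} = - \frac{\frac{1}{p + r} \left(-1 + p\right)}{2} = - \frac{-1 + p}{2 \left(p + r\right)}$)
$k{\left(c \right)} = -2 + c$
$\left(n{\left(-12 \right)} - k{\left(u{\left(6,5 \right)} \right)}\right)^{2} = \left(6 - \left(-2 + \frac{1 - 6}{2 \left(6 + 5\right)}\right)\right)^{2} = \left(6 - \left(-2 + \frac{1 - 6}{2 \cdot 11}\right)\right)^{2} = \left(6 - \left(-2 + \frac{1}{2} \cdot \frac{1}{11} \left(-5\right)\right)\right)^{2} = \left(6 - \left(-2 - \frac{5}{22}\right)\right)^{2} = \left(6 - - \frac{49}{22}\right)^{2} = \left(6 + \frac{49}{22}\right)^{2} = \left(\frac{181}{22}\right)^{2} = \frac{32761}{484}$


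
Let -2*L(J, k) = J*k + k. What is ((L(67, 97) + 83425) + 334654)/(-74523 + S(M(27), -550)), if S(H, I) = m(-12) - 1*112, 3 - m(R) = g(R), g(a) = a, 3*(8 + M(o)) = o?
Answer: -414781/74620 ≈ -5.5586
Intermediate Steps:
M(o) = -8 + o/3
m(R) = 3 - R
L(J, k) = -k/2 - J*k/2 (L(J, k) = -(J*k + k)/2 = -(k + J*k)/2 = -k/2 - J*k/2)
S(H, I) = -97 (S(H, I) = (3 - 1*(-12)) - 1*112 = (3 + 12) - 112 = 15 - 112 = -97)
((L(67, 97) + 83425) + 334654)/(-74523 + S(M(27), -550)) = ((-½*97*(1 + 67) + 83425) + 334654)/(-74523 - 97) = ((-½*97*68 + 83425) + 334654)/(-74620) = ((-3298 + 83425) + 334654)*(-1/74620) = (80127 + 334654)*(-1/74620) = 414781*(-1/74620) = -414781/74620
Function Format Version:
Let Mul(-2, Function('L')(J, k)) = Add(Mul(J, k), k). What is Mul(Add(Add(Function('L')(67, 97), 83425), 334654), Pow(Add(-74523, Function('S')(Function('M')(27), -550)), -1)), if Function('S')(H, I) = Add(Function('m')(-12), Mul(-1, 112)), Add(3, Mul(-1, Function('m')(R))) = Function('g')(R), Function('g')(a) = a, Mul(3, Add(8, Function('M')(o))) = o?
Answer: Rational(-414781, 74620) ≈ -5.5586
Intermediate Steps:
Function('M')(o) = Add(-8, Mul(Rational(1, 3), o))
Function('m')(R) = Add(3, Mul(-1, R))
Function('L')(J, k) = Add(Mul(Rational(-1, 2), k), Mul(Rational(-1, 2), J, k)) (Function('L')(J, k) = Mul(Rational(-1, 2), Add(Mul(J, k), k)) = Mul(Rational(-1, 2), Add(k, Mul(J, k))) = Add(Mul(Rational(-1, 2), k), Mul(Rational(-1, 2), J, k)))
Function('S')(H, I) = -97 (Function('S')(H, I) = Add(Add(3, Mul(-1, -12)), Mul(-1, 112)) = Add(Add(3, 12), -112) = Add(15, -112) = -97)
Mul(Add(Add(Function('L')(67, 97), 83425), 334654), Pow(Add(-74523, Function('S')(Function('M')(27), -550)), -1)) = Mul(Add(Add(Mul(Rational(-1, 2), 97, Add(1, 67)), 83425), 334654), Pow(Add(-74523, -97), -1)) = Mul(Add(Add(Mul(Rational(-1, 2), 97, 68), 83425), 334654), Pow(-74620, -1)) = Mul(Add(Add(-3298, 83425), 334654), Rational(-1, 74620)) = Mul(Add(80127, 334654), Rational(-1, 74620)) = Mul(414781, Rational(-1, 74620)) = Rational(-414781, 74620)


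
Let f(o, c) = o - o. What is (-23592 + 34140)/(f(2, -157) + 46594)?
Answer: 5274/23297 ≈ 0.22638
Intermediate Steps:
f(o, c) = 0
(-23592 + 34140)/(f(2, -157) + 46594) = (-23592 + 34140)/(0 + 46594) = 10548/46594 = 10548*(1/46594) = 5274/23297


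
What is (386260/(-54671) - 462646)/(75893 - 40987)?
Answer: -12646852863/954172963 ≈ -13.254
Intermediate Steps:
(386260/(-54671) - 462646)/(75893 - 40987) = (386260*(-1/54671) - 462646)/34906 = (-386260/54671 - 462646)*(1/34906) = -25293705726/54671*1/34906 = -12646852863/954172963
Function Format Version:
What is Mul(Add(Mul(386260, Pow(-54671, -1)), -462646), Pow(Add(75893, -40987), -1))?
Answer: Rational(-12646852863, 954172963) ≈ -13.254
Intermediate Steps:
Mul(Add(Mul(386260, Pow(-54671, -1)), -462646), Pow(Add(75893, -40987), -1)) = Mul(Add(Mul(386260, Rational(-1, 54671)), -462646), Pow(34906, -1)) = Mul(Add(Rational(-386260, 54671), -462646), Rational(1, 34906)) = Mul(Rational(-25293705726, 54671), Rational(1, 34906)) = Rational(-12646852863, 954172963)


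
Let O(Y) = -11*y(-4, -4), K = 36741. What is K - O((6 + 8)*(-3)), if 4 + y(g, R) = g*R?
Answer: 36873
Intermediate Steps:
y(g, R) = -4 + R*g (y(g, R) = -4 + g*R = -4 + R*g)
O(Y) = -132 (O(Y) = -11*(-4 - 4*(-4)) = -11*(-4 + 16) = -11*12 = -132)
K - O((6 + 8)*(-3)) = 36741 - 1*(-132) = 36741 + 132 = 36873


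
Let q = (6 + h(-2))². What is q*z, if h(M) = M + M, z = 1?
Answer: 4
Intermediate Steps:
h(M) = 2*M
q = 4 (q = (6 + 2*(-2))² = (6 - 4)² = 2² = 4)
q*z = 4*1 = 4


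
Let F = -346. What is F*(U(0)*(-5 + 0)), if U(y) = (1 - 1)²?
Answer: 0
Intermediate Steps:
U(y) = 0 (U(y) = 0² = 0)
F*(U(0)*(-5 + 0)) = -0*(-5 + 0) = -0*(-5) = -346*0 = 0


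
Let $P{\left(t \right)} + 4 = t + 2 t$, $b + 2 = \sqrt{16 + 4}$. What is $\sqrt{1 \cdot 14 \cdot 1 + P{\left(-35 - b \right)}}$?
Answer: $\sqrt{-89 - 6 \sqrt{5}} \approx 10.12 i$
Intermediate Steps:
$b = -2 + 2 \sqrt{5}$ ($b = -2 + \sqrt{16 + 4} = -2 + \sqrt{20} = -2 + 2 \sqrt{5} \approx 2.4721$)
$P{\left(t \right)} = -4 + 3 t$ ($P{\left(t \right)} = -4 + \left(t + 2 t\right) = -4 + 3 t$)
$\sqrt{1 \cdot 14 \cdot 1 + P{\left(-35 - b \right)}} = \sqrt{1 \cdot 14 \cdot 1 + \left(-4 + 3 \left(-35 - \left(-2 + 2 \sqrt{5}\right)\right)\right)} = \sqrt{14 \cdot 1 + \left(-4 + 3 \left(-35 + \left(2 - 2 \sqrt{5}\right)\right)\right)} = \sqrt{14 + \left(-4 + 3 \left(-33 - 2 \sqrt{5}\right)\right)} = \sqrt{14 - \left(103 + 6 \sqrt{5}\right)} = \sqrt{-89 - 6 \sqrt{5}}$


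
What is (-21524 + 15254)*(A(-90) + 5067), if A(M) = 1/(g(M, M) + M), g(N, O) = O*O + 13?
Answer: -254891438340/8023 ≈ -3.1770e+7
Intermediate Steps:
g(N, O) = 13 + O² (g(N, O) = O² + 13 = 13 + O²)
A(M) = 1/(13 + M + M²) (A(M) = 1/((13 + M²) + M) = 1/(13 + M + M²))
(-21524 + 15254)*(A(-90) + 5067) = (-21524 + 15254)*(1/(13 - 90 + (-90)²) + 5067) = -6270*(1/(13 - 90 + 8100) + 5067) = -6270*(1/8023 + 5067) = -6270*40652542/8023 = -254891438340/8023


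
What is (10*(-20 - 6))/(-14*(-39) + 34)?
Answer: -13/29 ≈ -0.44828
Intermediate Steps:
(10*(-20 - 6))/(-14*(-39) + 34) = (10*(-26))/(546 + 34) = -260/580 = -260*1/580 = -13/29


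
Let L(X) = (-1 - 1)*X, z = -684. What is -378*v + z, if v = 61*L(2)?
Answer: 91548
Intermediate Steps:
L(X) = -2*X
v = -244 (v = 61*(-2*2) = 61*(-4) = -244)
-378*v + z = -378*(-244) - 684 = 92232 - 684 = 91548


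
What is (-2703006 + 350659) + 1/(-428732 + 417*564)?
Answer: -455282647769/193544 ≈ -2.3523e+6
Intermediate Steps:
(-2703006 + 350659) + 1/(-428732 + 417*564) = -2352347 + 1/(-428732 + 235188) = -2352347 + 1/(-193544) = -2352347 - 1/193544 = -455282647769/193544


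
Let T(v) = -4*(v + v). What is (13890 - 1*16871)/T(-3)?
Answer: -2981/24 ≈ -124.21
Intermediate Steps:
T(v) = -8*v
(13890 - 1*16871)/T(-3) = (13890 - 1*16871)/((-8*(-3))) = (13890 - 16871)/24 = -2981*1/24 = -2981/24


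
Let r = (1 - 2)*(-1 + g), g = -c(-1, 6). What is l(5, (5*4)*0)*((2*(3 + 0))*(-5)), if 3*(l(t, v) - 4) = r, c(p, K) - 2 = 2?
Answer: -170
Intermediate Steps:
c(p, K) = 4 (c(p, K) = 2 + 2 = 4)
g = -4 (g = -1*4 = -4)
r = 5 (r = (1 - 2)*(-1 - 4) = -1*(-5) = 5)
l(t, v) = 17/3 (l(t, v) = 4 + (⅓)*5 = 4 + 5/3 = 17/3)
l(5, (5*4)*0)*((2*(3 + 0))*(-5)) = 17*((2*(3 + 0))*(-5))/3 = 17*((2*3)*(-5))/3 = 17*(6*(-5))/3 = (17/3)*(-30) = -170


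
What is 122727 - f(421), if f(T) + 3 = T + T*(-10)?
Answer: 126519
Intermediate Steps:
f(T) = -3 - 9*T (f(T) = -3 + (T + T*(-10)) = -3 + (T - 10*T) = -3 - 9*T)
122727 - f(421) = 122727 - (-3 - 9*421) = 122727 - (-3 - 3789) = 122727 - 1*(-3792) = 122727 + 3792 = 126519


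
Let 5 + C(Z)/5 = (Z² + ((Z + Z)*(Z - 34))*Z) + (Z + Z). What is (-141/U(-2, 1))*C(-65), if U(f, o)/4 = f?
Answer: -146721075/2 ≈ -7.3361e+7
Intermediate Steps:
U(f, o) = 4*f
C(Z) = -25 + 5*Z² + 10*Z + 10*Z²*(-34 + Z) (C(Z) = -25 + 5*((Z² + ((Z + Z)*(Z - 34))*Z) + (Z + Z)) = -25 + 5*((Z² + ((2*Z)*(-34 + Z))*Z) + 2*Z) = -25 + 5*((Z² + (2*Z*(-34 + Z))*Z) + 2*Z) = -25 + 5*((Z² + 2*Z²*(-34 + Z)) + 2*Z) = -25 + 5*(Z² + 2*Z + 2*Z²*(-34 + Z)) = -25 + (5*Z² + 10*Z + 10*Z²*(-34 + Z)) = -25 + 5*Z² + 10*Z + 10*Z²*(-34 + Z))
(-141/U(-2, 1))*C(-65) = (-141/(4*(-2)))*(-25 - 335*(-65)² + 10*(-65) + 10*(-65)³) = (-141/(-8))*(-25 - 335*4225 - 650 + 10*(-274625)) = (-141*(-⅛))*(-25 - 1415375 - 650 - 2746250) = (141/8)*(-4162300) = -146721075/2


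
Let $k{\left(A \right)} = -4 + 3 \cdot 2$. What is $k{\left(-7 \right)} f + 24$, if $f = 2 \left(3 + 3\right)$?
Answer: $48$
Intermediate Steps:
$k{\left(A \right)} = 2$ ($k{\left(A \right)} = -4 + 6 = 2$)
$f = 12$ ($f = 2 \cdot 6 = 12$)
$k{\left(-7 \right)} f + 24 = 2 \cdot 12 + 24 = 24 + 24 = 48$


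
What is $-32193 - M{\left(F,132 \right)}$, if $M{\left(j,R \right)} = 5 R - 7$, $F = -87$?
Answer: $-32846$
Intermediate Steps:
$M{\left(j,R \right)} = -7 + 5 R$
$-32193 - M{\left(F,132 \right)} = -32193 - \left(-7 + 5 \cdot 132\right) = -32193 - \left(-7 + 660\right) = -32193 - 653 = -32846$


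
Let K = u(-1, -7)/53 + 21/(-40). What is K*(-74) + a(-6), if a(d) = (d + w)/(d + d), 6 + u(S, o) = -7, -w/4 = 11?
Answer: 194513/3180 ≈ 61.168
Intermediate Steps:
w = -44 (w = -4*11 = -44)
u(S, o) = -13 (u(S, o) = -6 - 7 = -13)
K = -1633/2120 (K = -13/53 + 21/(-40) = -13*1/53 + 21*(-1/40) = -13/53 - 21/40 = -1633/2120 ≈ -0.77028)
a(d) = (-44 + d)/(2*d) (a(d) = (d - 44)/(d + d) = (-44 + d)/((2*d)) = (-44 + d)*(1/(2*d)) = (-44 + d)/(2*d))
K*(-74) + a(-6) = -1633/2120*(-74) + (½)*(-44 - 6)/(-6) = 60421/1060 + (½)*(-⅙)*(-50) = 60421/1060 + 25/6 = 194513/3180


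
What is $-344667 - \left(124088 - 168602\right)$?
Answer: $-300153$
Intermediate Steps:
$-344667 - \left(124088 - 168602\right) = -344667 - -44514 = -344667 + 44514 = -300153$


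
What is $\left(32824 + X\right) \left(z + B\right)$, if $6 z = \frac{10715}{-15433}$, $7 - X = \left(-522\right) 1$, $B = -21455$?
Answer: $- \frac{66262431949165}{92598} \approx -7.1559 \cdot 10^{8}$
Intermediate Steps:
$X = 529$ ($X = 7 - \left(-522\right) 1 = 7 - -522 = 7 + 522 = 529$)
$z = - \frac{10715}{92598}$ ($z = \frac{10715 \frac{1}{-15433}}{6} = \frac{10715 \left(- \frac{1}{15433}\right)}{6} = \frac{1}{6} \left(- \frac{10715}{15433}\right) = - \frac{10715}{92598} \approx -0.11572$)
$\left(32824 + X\right) \left(z + B\right) = \left(32824 + 529\right) \left(- \frac{10715}{92598} - 21455\right) = 33353 \left(- \frac{1986700805}{92598}\right) = - \frac{66262431949165}{92598}$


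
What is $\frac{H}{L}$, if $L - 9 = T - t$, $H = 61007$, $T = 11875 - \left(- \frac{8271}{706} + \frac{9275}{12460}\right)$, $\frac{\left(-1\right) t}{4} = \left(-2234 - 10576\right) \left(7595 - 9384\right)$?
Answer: $\frac{7666627676}{11521274281685} \approx 0.00066543$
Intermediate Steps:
$t = -91668360$ ($t = - 4 \left(-2234 - 10576\right) \left(7595 - 9384\right) = - 4 \left(\left(-12810\right) \left(-1789\right)\right) = \left(-4\right) 22917090 = -91668360$)
$T = \frac{1493686193}{125668}$ ($T = 11875 - \left(\left(-8271\right) \frac{1}{706} + 9275 \cdot \frac{1}{12460}\right) = 11875 - \left(- \frac{8271}{706} + \frac{265}{356}\right) = 11875 - - \frac{1378693}{125668} = 11875 + \frac{1378693}{125668} = \frac{1493686193}{125668} \approx 11886.0$)
$L = \frac{11521274281685}{125668}$ ($L = 9 + \left(\frac{1493686193}{125668} - -91668360\right) = 9 + \left(\frac{1493686193}{125668} + 91668360\right) = 9 + \frac{11521273150673}{125668} = \frac{11521274281685}{125668} \approx 9.168 \cdot 10^{7}$)
$\frac{H}{L} = \frac{61007}{\frac{11521274281685}{125668}} = 61007 \cdot \frac{125668}{11521274281685} = \frac{7666627676}{11521274281685}$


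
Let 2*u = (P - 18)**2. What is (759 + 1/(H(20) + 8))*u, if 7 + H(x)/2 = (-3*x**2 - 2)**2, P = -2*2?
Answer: 265378158199/1444801 ≈ 1.8368e+5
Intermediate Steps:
P = -4
u = 242 (u = (-4 - 18)**2/2 = (1/2)*(-22)**2 = (1/2)*484 = 242)
H(x) = -14 + 2*(-2 - 3*x**2)**2 (H(x) = -14 + 2*(-3*x**2 - 2)**2 = -14 + 2*(-2 - 3*x**2)**2)
(759 + 1/(H(20) + 8))*u = (759 + 1/((-14 + 2*(2 + 3*20**2)**2) + 8))*242 = (759 + 1/((-14 + 2*(2 + 3*400)**2) + 8))*242 = (759 + 1/((-14 + 2*(2 + 1200)**2) + 8))*242 = (759 + 1/((-14 + 2*1202**2) + 8))*242 = (759 + 1/((-14 + 2*1444804) + 8))*242 = (759 + 1/((-14 + 2889608) + 8))*242 = (759 + 1/(2889594 + 8))*242 = (759 + 1/2889602)*242 = (2193207919/2889602)*242 = 265378158199/1444801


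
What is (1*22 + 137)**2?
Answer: 25281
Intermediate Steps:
(1*22 + 137)**2 = (22 + 137)**2 = 159**2 = 25281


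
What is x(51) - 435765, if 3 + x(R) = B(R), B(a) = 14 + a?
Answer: -435703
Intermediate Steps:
x(R) = 11 + R (x(R) = -3 + (14 + R) = 11 + R)
x(51) - 435765 = (11 + 51) - 435765 = 62 - 435765 = -435703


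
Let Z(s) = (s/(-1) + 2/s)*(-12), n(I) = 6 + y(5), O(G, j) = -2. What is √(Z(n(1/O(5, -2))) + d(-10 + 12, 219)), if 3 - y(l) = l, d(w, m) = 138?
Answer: 6*√5 ≈ 13.416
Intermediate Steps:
y(l) = 3 - l
n(I) = 4 (n(I) = 6 + (3 - 1*5) = 6 + (3 - 5) = 6 - 2 = 4)
Z(s) = -24/s + 12*s (Z(s) = (s*(-1) + 2/s)*(-12) = (-s + 2/s)*(-12) = -24/s + 12*s)
√(Z(n(1/O(5, -2))) + d(-10 + 12, 219)) = √((-24/4 + 12*4) + 138) = √((-24*¼ + 48) + 138) = √((-6 + 48) + 138) = √(42 + 138) = √180 = 6*√5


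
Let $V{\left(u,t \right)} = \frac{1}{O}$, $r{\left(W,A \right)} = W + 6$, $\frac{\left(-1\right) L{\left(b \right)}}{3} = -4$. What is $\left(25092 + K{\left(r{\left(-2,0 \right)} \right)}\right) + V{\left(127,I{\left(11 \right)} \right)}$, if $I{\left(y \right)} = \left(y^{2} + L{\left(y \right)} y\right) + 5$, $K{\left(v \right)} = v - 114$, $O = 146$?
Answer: $\frac{3647373}{146} \approx 24982.0$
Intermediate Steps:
$L{\left(b \right)} = 12$ ($L{\left(b \right)} = \left(-3\right) \left(-4\right) = 12$)
$r{\left(W,A \right)} = 6 + W$
$K{\left(v \right)} = -114 + v$
$I{\left(y \right)} = 5 + y^{2} + 12 y$ ($I{\left(y \right)} = \left(y^{2} + 12 y\right) + 5 = 5 + y^{2} + 12 y$)
$V{\left(u,t \right)} = \frac{1}{146}$
$\left(25092 + K{\left(r{\left(-2,0 \right)} \right)}\right) + V{\left(127,I{\left(11 \right)} \right)} = \left(25092 + \left(-114 + \left(6 - 2\right)\right)\right) + \frac{1}{146} = \left(25092 + \left(-114 + 4\right)\right) + \frac{1}{146} = \left(25092 - 110\right) + \frac{1}{146} = 24982 + \frac{1}{146} = \frac{3647373}{146}$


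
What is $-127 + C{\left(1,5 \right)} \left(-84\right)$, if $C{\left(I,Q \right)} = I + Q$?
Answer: $-631$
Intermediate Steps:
$-127 + C{\left(1,5 \right)} \left(-84\right) = -127 + \left(1 + 5\right) \left(-84\right) = -127 + 6 \left(-84\right) = -127 - 504 = -631$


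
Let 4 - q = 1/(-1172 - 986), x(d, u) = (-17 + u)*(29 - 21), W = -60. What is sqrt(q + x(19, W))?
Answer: I*sqrt(2850059810)/2158 ≈ 24.739*I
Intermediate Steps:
x(d, u) = -136 + 8*u (x(d, u) = (-17 + u)*8 = -136 + 8*u)
q = 8633/2158 (q = 4 - 1/(-1172 - 986) = 4 - 1/(-2158) = 4 - 1*(-1/2158) = 4 + 1/2158 = 8633/2158 ≈ 4.0005)
sqrt(q + x(19, W)) = sqrt(8633/2158 + (-136 + 8*(-60))) = sqrt(8633/2158 + (-136 - 480)) = sqrt(8633/2158 - 616) = sqrt(-1320695/2158) = I*sqrt(2850059810)/2158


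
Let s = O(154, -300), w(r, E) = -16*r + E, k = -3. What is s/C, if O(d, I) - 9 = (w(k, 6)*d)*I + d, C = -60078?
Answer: 2494637/60078 ≈ 41.523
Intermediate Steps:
w(r, E) = E - 16*r
O(d, I) = 9 + d + 54*I*d (O(d, I) = 9 + (((6 - 16*(-3))*d)*I + d) = 9 + (((6 + 48)*d)*I + d) = 9 + ((54*d)*I + d) = 9 + (54*I*d + d) = 9 + (d + 54*I*d) = 9 + d + 54*I*d)
s = -2494637 (s = 9 + 154 + 54*(-300)*154 = 9 + 154 - 2494800 = -2494637)
s/C = -2494637/(-60078) = -2494637*(-1/60078) = 2494637/60078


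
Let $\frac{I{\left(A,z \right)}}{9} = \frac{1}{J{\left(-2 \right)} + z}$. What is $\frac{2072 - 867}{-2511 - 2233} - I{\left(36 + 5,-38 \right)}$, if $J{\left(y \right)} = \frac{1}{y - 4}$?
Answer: $- \frac{19769}{1086376} \approx -0.018197$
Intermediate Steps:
$J{\left(y \right)} = \frac{1}{-4 + y}$
$I{\left(A,z \right)} = \frac{9}{- \frac{1}{6} + z}$ ($I{\left(A,z \right)} = \frac{9}{\frac{1}{-4 - 2} + z} = \frac{9}{\frac{1}{-6} + z} = \frac{9}{- \frac{1}{6} + z}$)
$\frac{2072 - 867}{-2511 - 2233} - I{\left(36 + 5,-38 \right)} = \frac{2072 - 867}{-2511 - 2233} - \frac{54}{-1 + 6 \left(-38\right)} = \frac{1205}{-4744} - \frac{54}{-1 - 228} = 1205 \left(- \frac{1}{4744}\right) - \frac{54}{-229} = - \frac{1205}{4744} - 54 \left(- \frac{1}{229}\right) = - \frac{1205}{4744} - - \frac{54}{229} = - \frac{1205}{4744} + \frac{54}{229} = - \frac{19769}{1086376}$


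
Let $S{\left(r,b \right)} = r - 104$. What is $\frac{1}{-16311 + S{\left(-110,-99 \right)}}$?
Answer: $- \frac{1}{16525} \approx -6.0514 \cdot 10^{-5}$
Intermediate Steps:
$S{\left(r,b \right)} = -104 + r$ ($S{\left(r,b \right)} = r - 104 = -104 + r$)
$\frac{1}{-16311 + S{\left(-110,-99 \right)}} = \frac{1}{-16311 - 214} = \frac{1}{-16525} = - \frac{1}{16525}$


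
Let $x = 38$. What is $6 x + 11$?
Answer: $239$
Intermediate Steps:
$6 x + 11 = 6 \cdot 38 + 11 = 228 + 11 = 239$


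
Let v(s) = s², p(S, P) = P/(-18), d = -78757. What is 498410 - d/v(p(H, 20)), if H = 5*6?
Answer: 56220317/100 ≈ 5.6220e+5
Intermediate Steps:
H = 30
p(S, P) = -P/18 (p(S, P) = P*(-1/18) = -P/18)
498410 - d/v(p(H, 20)) = 498410 - (-78757)/((-1/18*20)²) = 498410 - (-78757)/((-10/9)²) = 498410 - (-78757)/100/81 = 498410 - (-78757)*81/100 = 498410 - 1*(-6379317/100) = 498410 + 6379317/100 = 56220317/100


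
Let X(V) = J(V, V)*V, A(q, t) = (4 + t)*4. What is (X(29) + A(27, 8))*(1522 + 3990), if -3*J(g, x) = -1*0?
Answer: 264576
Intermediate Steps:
A(q, t) = 16 + 4*t
J(g, x) = 0 (J(g, x) = -(-1)*0/3 = -⅓*0 = 0)
X(V) = 0 (X(V) = 0*V = 0)
(X(29) + A(27, 8))*(1522 + 3990) = (0 + (16 + 4*8))*(1522 + 3990) = (0 + (16 + 32))*5512 = (0 + 48)*5512 = 48*5512 = 264576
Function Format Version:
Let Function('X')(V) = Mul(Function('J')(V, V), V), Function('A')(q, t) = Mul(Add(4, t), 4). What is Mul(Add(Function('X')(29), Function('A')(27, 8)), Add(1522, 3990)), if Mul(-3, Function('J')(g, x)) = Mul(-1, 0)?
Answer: 264576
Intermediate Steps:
Function('A')(q, t) = Add(16, Mul(4, t))
Function('J')(g, x) = 0 (Function('J')(g, x) = Mul(Rational(-1, 3), Mul(-1, 0)) = Mul(Rational(-1, 3), 0) = 0)
Function('X')(V) = 0 (Function('X')(V) = Mul(0, V) = 0)
Mul(Add(Function('X')(29), Function('A')(27, 8)), Add(1522, 3990)) = Mul(Add(0, Add(16, Mul(4, 8))), Add(1522, 3990)) = Mul(Add(0, Add(16, 32)), 5512) = Mul(Add(0, 48), 5512) = Mul(48, 5512) = 264576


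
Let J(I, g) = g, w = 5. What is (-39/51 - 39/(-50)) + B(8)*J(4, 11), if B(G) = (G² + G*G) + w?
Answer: 1243563/850 ≈ 1463.0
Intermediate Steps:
B(G) = 5 + 2*G² (B(G) = (G² + G*G) + 5 = (G² + G²) + 5 = 2*G² + 5 = 5 + 2*G²)
(-39/51 - 39/(-50)) + B(8)*J(4, 11) = (-39/51 - 39/(-50)) + (5 + 2*8²)*11 = (-39*1/51 - 39*(-1/50)) + (5 + 2*64)*11 = (-13/17 + 39/50) + (5 + 128)*11 = 13/850 + 133*11 = 13/850 + 1463 = 1243563/850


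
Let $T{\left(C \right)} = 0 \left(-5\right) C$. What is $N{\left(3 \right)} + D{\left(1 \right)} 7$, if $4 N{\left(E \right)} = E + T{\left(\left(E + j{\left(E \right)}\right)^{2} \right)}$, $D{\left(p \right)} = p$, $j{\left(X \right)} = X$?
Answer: $\frac{31}{4} \approx 7.75$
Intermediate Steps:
$T{\left(C \right)} = 0$ ($T{\left(C \right)} = 0 C = 0$)
$N{\left(E \right)} = \frac{E}{4}$ ($N{\left(E \right)} = \frac{E + 0}{4} = \frac{E}{4}$)
$N{\left(3 \right)} + D{\left(1 \right)} 7 = \frac{1}{4} \cdot 3 + 1 \cdot 7 = \frac{3}{4} + 7 = \frac{31}{4}$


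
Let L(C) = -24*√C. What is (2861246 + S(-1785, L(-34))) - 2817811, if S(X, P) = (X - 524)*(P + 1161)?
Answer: -2637314 + 55416*I*√34 ≈ -2.6373e+6 + 3.2313e+5*I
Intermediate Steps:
S(X, P) = (-524 + X)*(1161 + P)
(2861246 + S(-1785, L(-34))) - 2817811 = (2861246 + (-608364 - (-12576)*√(-34) + 1161*(-1785) - 24*I*√34*(-1785))) - 2817811 = (2861246 + (-608364 - (-12576)*I*√34 - 2072385 - 24*I*√34*(-1785))) - 2817811 = (2861246 + (-608364 + 12576*I*√34 - 2072385 + 42840*I*√34)) - 2817811 = (2861246 + (-2680749 + 55416*I*√34)) - 2817811 = (180497 + 55416*I*√34) - 2817811 = -2637314 + 55416*I*√34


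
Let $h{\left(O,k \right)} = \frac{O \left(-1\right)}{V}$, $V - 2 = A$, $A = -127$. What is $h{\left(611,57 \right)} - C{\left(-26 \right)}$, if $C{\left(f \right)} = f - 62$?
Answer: $\frac{11611}{125} \approx 92.888$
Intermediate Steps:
$V = -125$ ($V = 2 - 127 = -125$)
$h{\left(O,k \right)} = \frac{O}{125}$ ($h{\left(O,k \right)} = \frac{O \left(-1\right)}{-125} = - O \left(- \frac{1}{125}\right) = \frac{O}{125}$)
$C{\left(f \right)} = -62 + f$ ($C{\left(f \right)} = f - 62 = -62 + f$)
$h{\left(611,57 \right)} - C{\left(-26 \right)} = \frac{1}{125} \cdot 611 - \left(-62 - 26\right) = \frac{611}{125} - -88 = \frac{611}{125} + 88 = \frac{11611}{125}$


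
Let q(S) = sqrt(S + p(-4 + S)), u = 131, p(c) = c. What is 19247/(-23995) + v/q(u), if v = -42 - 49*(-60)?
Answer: -19247/23995 + 483*sqrt(258)/43 ≈ 179.62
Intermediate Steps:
q(S) = sqrt(-4 + 2*S) (q(S) = sqrt(S + (-4 + S)) = sqrt(-4 + 2*S))
v = 2898 (v = -42 + 2940 = 2898)
19247/(-23995) + v/q(u) = 19247/(-23995) + 2898/(sqrt(-4 + 2*131)) = 19247*(-1/23995) + 2898/(sqrt(-4 + 262)) = -19247/23995 + 2898/(sqrt(258)) = -19247/23995 + 2898*(sqrt(258)/258) = -19247/23995 + 483*sqrt(258)/43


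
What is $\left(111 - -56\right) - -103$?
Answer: $270$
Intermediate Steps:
$\left(111 - -56\right) - -103 = \left(111 + 56\right) + \left(-13 + 116\right) = 167 + 103 = 270$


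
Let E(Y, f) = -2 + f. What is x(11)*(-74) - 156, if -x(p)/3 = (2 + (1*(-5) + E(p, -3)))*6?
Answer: -10812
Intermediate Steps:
x(p) = 144 (x(p) = -3*(2 + (1*(-5) + (-2 - 3)))*6 = -3*(2 + (-5 - 5))*6 = -3*(2 - 10)*6 = -(-24)*6 = -3*(-48) = 144)
x(11)*(-74) - 156 = 144*(-74) - 156 = -10656 - 156 = -10812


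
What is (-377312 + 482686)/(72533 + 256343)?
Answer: 52687/164438 ≈ 0.32041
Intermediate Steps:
(-377312 + 482686)/(72533 + 256343) = 105374/328876 = 105374*(1/328876) = 52687/164438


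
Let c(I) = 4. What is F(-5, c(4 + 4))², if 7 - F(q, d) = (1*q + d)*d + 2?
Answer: 81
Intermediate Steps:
F(q, d) = 5 - d*(d + q) (F(q, d) = 7 - ((1*q + d)*d + 2) = 7 - ((q + d)*d + 2) = 7 - ((d + q)*d + 2) = 7 - (d*(d + q) + 2) = 7 - (2 + d*(d + q)) = 7 + (-2 - d*(d + q)) = 5 - d*(d + q))
F(-5, c(4 + 4))² = (5 - 1*4² - 1*4*(-5))² = (5 - 1*16 + 20)² = (5 - 16 + 20)² = 9² = 81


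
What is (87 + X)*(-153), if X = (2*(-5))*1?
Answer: -11781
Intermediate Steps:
X = -10 (X = -10*1 = -10)
(87 + X)*(-153) = (87 - 10)*(-153) = 77*(-153) = -11781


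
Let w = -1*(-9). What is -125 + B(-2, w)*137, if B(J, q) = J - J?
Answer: -125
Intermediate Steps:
w = 9
B(J, q) = 0
-125 + B(-2, w)*137 = -125 + 0*137 = -125 + 0 = -125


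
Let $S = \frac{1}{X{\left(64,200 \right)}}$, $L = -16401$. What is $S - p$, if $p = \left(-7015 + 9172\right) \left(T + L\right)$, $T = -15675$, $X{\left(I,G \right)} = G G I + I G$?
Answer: $\frac{178006711449601}{2572800} \approx 6.9188 \cdot 10^{7}$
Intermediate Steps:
$X{\left(I,G \right)} = G I + I G^{2}$ ($X{\left(I,G \right)} = G^{2} I + G I = I G^{2} + G I = G I + I G^{2}$)
$S = \frac{1}{2572800}$ ($S = \frac{1}{200 \cdot 64 \left(1 + 200\right)} = \frac{1}{200 \cdot 64 \cdot 201} = \frac{1}{2572800} \approx 3.8868 \cdot 10^{-7}$)
$p = -69187932$ ($p = \left(-7015 + 9172\right) \left(-15675 - 16401\right) = 2157 \left(-32076\right) = -69187932$)
$S - p = \frac{1}{2572800} - -69187932 = \frac{1}{2572800} + 69187932 = \frac{178006711449601}{2572800}$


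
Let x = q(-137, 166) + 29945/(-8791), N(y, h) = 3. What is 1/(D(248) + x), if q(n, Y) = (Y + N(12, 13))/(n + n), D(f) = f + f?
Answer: 2408734/1185041455 ≈ 0.0020326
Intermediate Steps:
D(f) = 2*f
q(n, Y) = (3 + Y)/(2*n) (q(n, Y) = (Y + 3)/(n + n) = (3 + Y)/((2*n)) = (3 + Y)*(1/(2*n)) = (3 + Y)/(2*n))
x = -9690609/2408734 (x = (½)*(3 + 166)/(-137) + 29945/(-8791) = (½)*(-1/137)*169 + 29945*(-1/8791) = -169/274 - 29945/8791 = -9690609/2408734 ≈ -4.0231)
1/(D(248) + x) = 1/(2*248 - 9690609/2408734) = 1/(496 - 9690609/2408734) = 1/(1185041455/2408734) = 2408734/1185041455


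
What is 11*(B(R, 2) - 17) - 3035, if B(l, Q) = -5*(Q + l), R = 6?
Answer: -3662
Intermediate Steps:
B(l, Q) = -5*Q - 5*l
11*(B(R, 2) - 17) - 3035 = 11*((-5*2 - 5*6) - 17) - 3035 = 11*((-10 - 30) - 17) - 3035 = 11*(-40 - 17) - 3035 = 11*(-57) - 3035 = -627 - 3035 = -3662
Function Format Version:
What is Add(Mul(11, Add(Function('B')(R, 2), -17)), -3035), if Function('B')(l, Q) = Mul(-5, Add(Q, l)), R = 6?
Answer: -3662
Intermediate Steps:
Function('B')(l, Q) = Add(Mul(-5, Q), Mul(-5, l))
Add(Mul(11, Add(Function('B')(R, 2), -17)), -3035) = Add(Mul(11, Add(Add(Mul(-5, 2), Mul(-5, 6)), -17)), -3035) = Add(Mul(11, Add(Add(-10, -30), -17)), -3035) = Add(Mul(11, Add(-40, -17)), -3035) = Add(Mul(11, -57), -3035) = Add(-627, -3035) = -3662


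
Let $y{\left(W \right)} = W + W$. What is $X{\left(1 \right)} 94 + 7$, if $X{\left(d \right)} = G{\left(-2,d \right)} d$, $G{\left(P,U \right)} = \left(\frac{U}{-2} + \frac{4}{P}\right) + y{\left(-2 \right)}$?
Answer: $-604$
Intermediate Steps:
$y{\left(W \right)} = 2 W$
$G{\left(P,U \right)} = -4 + \frac{4}{P} - \frac{U}{2}$ ($G{\left(P,U \right)} = \left(\frac{U}{-2} + \frac{4}{P}\right) + 2 \left(-2\right) = \left(U \left(- \frac{1}{2}\right) + \frac{4}{P}\right) - 4 = \left(- \frac{U}{2} + \frac{4}{P}\right) - 4 = \left(\frac{4}{P} - \frac{U}{2}\right) - 4 = -4 + \frac{4}{P} - \frac{U}{2}$)
$X{\left(d \right)} = d \left(-6 - \frac{d}{2}\right)$ ($X{\left(d \right)} = \left(-4 + \frac{4}{-2} - \frac{d}{2}\right) d = \left(-4 + 4 \left(- \frac{1}{2}\right) - \frac{d}{2}\right) d = \left(-4 - 2 - \frac{d}{2}\right) d = \left(-6 - \frac{d}{2}\right) d = d \left(-6 - \frac{d}{2}\right)$)
$X{\left(1 \right)} 94 + 7 = \left(- \frac{1}{2}\right) 1 \left(12 + 1\right) 94 + 7 = \left(- \frac{1}{2}\right) 1 \cdot 13 \cdot 94 + 7 = \left(- \frac{13}{2}\right) 94 + 7 = -611 + 7 = -604$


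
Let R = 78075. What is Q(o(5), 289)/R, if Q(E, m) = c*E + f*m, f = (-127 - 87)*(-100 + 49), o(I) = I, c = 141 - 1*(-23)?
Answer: 3154966/78075 ≈ 40.409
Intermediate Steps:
c = 164 (c = 141 + 23 = 164)
f = 10914 (f = -214*(-51) = 10914)
Q(E, m) = 164*E + 10914*m
Q(o(5), 289)/R = (164*5 + 10914*289)/78075 = (820 + 3154146)*(1/78075) = 3154966*(1/78075) = 3154966/78075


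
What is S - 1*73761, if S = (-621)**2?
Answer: 311880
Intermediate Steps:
S = 385641
S - 1*73761 = 385641 - 1*73761 = 385641 - 73761 = 311880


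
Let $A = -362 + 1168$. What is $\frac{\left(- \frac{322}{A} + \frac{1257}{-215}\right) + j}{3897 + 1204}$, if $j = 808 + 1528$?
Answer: $\frac{201861534}{441976145} \approx 0.45673$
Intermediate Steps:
$j = 2336$
$A = 806$
$\frac{\left(- \frac{322}{A} + \frac{1257}{-215}\right) + j}{3897 + 1204} = \frac{\left(- \frac{322}{806} + \frac{1257}{-215}\right) + 2336}{3897 + 1204} = \frac{\left(\left(-322\right) \frac{1}{806} + 1257 \left(- \frac{1}{215}\right)\right) + 2336}{5101} = \left(\left(- \frac{161}{403} - \frac{1257}{215}\right) + 2336\right) \frac{1}{5101} = \left(- \frac{541186}{86645} + 2336\right) \frac{1}{5101} = \frac{201861534}{86645} \cdot \frac{1}{5101} = \frac{201861534}{441976145}$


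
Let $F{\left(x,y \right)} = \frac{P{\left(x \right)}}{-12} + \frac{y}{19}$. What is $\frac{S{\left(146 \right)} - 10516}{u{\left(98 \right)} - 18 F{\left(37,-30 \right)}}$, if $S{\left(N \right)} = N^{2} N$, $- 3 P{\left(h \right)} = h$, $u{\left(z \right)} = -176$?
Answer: $- \frac{117861560}{6311} \approx -18676.0$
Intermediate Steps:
$P{\left(h \right)} = - \frac{h}{3}$
$S{\left(N \right)} = N^{3}$
$F{\left(x,y \right)} = \frac{y}{19} + \frac{x}{36}$ ($F{\left(x,y \right)} = \frac{\left(- \frac{1}{3}\right) x}{-12} + \frac{y}{19} = - \frac{x}{3} \left(- \frac{1}{12}\right) + y \frac{1}{19} = \frac{x}{36} + \frac{y}{19} = \frac{y}{19} + \frac{x}{36}$)
$\frac{S{\left(146 \right)} - 10516}{u{\left(98 \right)} - 18 F{\left(37,-30 \right)}} = \frac{146^{3} - 10516}{-176 - 18 \left(\frac{1}{19} \left(-30\right) + \frac{1}{36} \cdot 37\right)} = \frac{3112136 - 10516}{-176 - 18 \left(- \frac{30}{19} + \frac{37}{36}\right)} = \frac{3101620}{-176 - - \frac{377}{38}} = \frac{3101620}{-176 + \frac{377}{38}} = \frac{3101620}{- \frac{6311}{38}} = 3101620 \left(- \frac{38}{6311}\right) = - \frac{117861560}{6311}$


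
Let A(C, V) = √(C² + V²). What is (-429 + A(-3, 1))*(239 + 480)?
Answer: -308451 + 719*√10 ≈ -3.0618e+5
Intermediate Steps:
(-429 + A(-3, 1))*(239 + 480) = (-429 + √((-3)² + 1²))*(239 + 480) = (-429 + √(9 + 1))*719 = (-429 + √10)*719 = -308451 + 719*√10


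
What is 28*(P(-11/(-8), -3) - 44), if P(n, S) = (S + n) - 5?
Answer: -2835/2 ≈ -1417.5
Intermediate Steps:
P(n, S) = -5 + S + n
28*(P(-11/(-8), -3) - 44) = 28*((-5 - 3 - 11/(-8)) - 44) = 28*((-5 - 3 - 11*(-⅛)) - 44) = 28*((-5 - 3 + 11/8) - 44) = 28*(-53/8 - 44) = 28*(-405/8) = -2835/2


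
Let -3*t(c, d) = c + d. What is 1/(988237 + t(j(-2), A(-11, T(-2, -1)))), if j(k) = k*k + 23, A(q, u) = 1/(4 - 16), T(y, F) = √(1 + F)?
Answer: 36/35576209 ≈ 1.0119e-6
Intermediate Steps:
A(q, u) = -1/12 (A(q, u) = 1/(-12) = -1/12)
j(k) = 23 + k² (j(k) = k² + 23 = 23 + k²)
t(c, d) = -c/3 - d/3 (t(c, d) = -(c + d)/3 = -c/3 - d/3)
1/(988237 + t(j(-2), A(-11, T(-2, -1)))) = 1/(988237 + (-(23 + (-2)²)/3 - ⅓*(-1/12))) = 1/(988237 + (-(23 + 4)/3 + 1/36)) = 1/(988237 + (-⅓*27 + 1/36)) = 1/(988237 + (-9 + 1/36)) = 1/(988237 - 323/36) = 1/(35576209/36) = 36/35576209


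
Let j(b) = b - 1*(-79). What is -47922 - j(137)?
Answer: -48138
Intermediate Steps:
j(b) = 79 + b (j(b) = b + 79 = 79 + b)
-47922 - j(137) = -47922 - (79 + 137) = -47922 - 1*216 = -47922 - 216 = -48138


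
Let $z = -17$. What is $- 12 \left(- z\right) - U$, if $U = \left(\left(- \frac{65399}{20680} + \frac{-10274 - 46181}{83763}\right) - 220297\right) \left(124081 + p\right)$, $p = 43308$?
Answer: $\frac{63877191951815507953}{1732218840} \approx 3.6876 \cdot 10^{10}$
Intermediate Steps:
$U = - \frac{63877192305188151313}{1732218840}$ ($U = \left(\left(- \frac{65399}{20680} + \frac{-10274 - 46181}{83763}\right) - 220297\right) \left(124081 + 43308\right) = \left(\left(\left(-65399\right) \frac{1}{20680} - \frac{56455}{83763}\right) - 220297\right) 167389 = \left(\left(- \frac{65399}{20680} - \frac{56455}{83763}\right) - 220297\right) 167389 = \left(- \frac{6645505837}{1732218840} - 220297\right) 167389 = \left(- \frac{381609259301317}{1732218840}\right) 167389 = - \frac{63877192305188151313}{1732218840} \approx -3.6876 \cdot 10^{10}$)
$- 12 \left(- z\right) - U = - 12 \left(\left(-1\right) \left(-17\right)\right) - - \frac{63877192305188151313}{1732218840} = \left(-12\right) 17 + \frac{63877192305188151313}{1732218840} = -204 + \frac{63877192305188151313}{1732218840} = \frac{63877191951815507953}{1732218840}$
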